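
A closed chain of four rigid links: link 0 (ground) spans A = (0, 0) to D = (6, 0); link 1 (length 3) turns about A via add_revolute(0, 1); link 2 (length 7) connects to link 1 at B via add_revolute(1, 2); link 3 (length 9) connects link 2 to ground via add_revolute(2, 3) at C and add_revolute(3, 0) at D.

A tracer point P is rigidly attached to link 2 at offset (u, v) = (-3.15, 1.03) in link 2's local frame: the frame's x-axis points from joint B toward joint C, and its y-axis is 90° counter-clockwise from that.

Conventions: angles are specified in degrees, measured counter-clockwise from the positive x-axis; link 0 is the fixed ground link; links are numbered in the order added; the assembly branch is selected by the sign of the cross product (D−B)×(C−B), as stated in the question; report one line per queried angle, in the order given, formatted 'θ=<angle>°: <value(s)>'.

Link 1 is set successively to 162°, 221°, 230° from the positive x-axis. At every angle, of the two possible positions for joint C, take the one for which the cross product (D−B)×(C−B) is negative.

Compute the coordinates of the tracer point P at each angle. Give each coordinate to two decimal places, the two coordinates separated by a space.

A=(0,0), D=(6.00,0)
θ=162°: B = A + 3.00·(cos162°, sin162°) = (-2.8532, 0.9271)
θ=162°: |BD| = 8.9016
θ=162°: circle(B,7.00) ∩ circle(D,9.00): a=2.6534, h=6.4776
θ=162°:   candidates: C₊=(0.4604,7.0931) cross=57.661; C₋=(-0.8889,-5.7917) cross=-57.661
θ=162°:   branch - wants cross < 0 → take C=(-0.8889,-5.7917) (cross=-57.661)
θ=162°: ex = (C−B)/|BC| = (0.2806,-0.9598); ey = (0.9598,0.2806)
θ=162°: P = B + -3.15·ex + 1.03·ey = (-2.7485,4.2395)
θ=221°: B = A + 3.00·(cos221°, sin221°) = (-2.2641, -1.9682)
θ=221°: |BD| = 8.4953
θ=221°: circle(B,7.00) ∩ circle(D,9.00): a=2.3642, h=6.5887
θ=221°:   candidates: C₊=(-1.4907,4.9890) cross=55.972; C₋=(1.5622,-7.8298) cross=-55.972
θ=221°:   branch - wants cross < 0 → take C=(1.5622,-7.8298) (cross=-55.972)
θ=221°: ex = (C−B)/|BC| = (0.5466,-0.8374); ey = (0.8374,0.5466)
θ=221°: P = B + -3.15·ex + 1.03·ey = (-3.1235,1.2326)
θ=230°: B = A + 3.00·(cos230°, sin230°) = (-1.9284, -2.2981)
θ=230°: |BD| = 8.2547
θ=230°: circle(B,7.00) ∩ circle(D,9.00): a=2.1891, h=6.6489
θ=230°:   candidates: C₊=(-1.6769,4.6973) cross=54.885; C₋=(2.0252,-8.0747) cross=-54.885
θ=230°:   branch - wants cross < 0 → take C=(2.0252,-8.0747) (cross=-54.885)
θ=230°: ex = (C−B)/|BC| = (0.5648,-0.8252); ey = (0.8252,0.5648)
θ=230°: P = B + -3.15·ex + 1.03·ey = (-2.8575,0.8831)

θ=162°: -2.75 4.24
θ=221°: -3.12 1.23
θ=230°: -2.86 0.88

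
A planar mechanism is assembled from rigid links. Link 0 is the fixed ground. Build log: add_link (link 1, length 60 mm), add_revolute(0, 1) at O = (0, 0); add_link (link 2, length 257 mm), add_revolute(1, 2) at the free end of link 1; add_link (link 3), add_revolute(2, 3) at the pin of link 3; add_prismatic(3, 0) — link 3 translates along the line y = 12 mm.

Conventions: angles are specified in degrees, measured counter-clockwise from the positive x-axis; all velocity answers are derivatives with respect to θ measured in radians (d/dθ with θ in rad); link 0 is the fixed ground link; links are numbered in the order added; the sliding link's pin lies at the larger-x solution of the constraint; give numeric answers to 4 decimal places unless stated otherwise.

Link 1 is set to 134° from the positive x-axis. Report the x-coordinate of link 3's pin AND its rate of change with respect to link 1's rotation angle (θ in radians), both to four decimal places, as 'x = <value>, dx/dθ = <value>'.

geometry: r = 60 mm, L = 257 mm, e = 12 mm
crank pin P = (r cos θ, r sin θ) = (-41.679502, 43.160388)
h = r sin θ − e = 43.160388 − 12 = 31.160388
x = r cos θ + √(L² − h²) = -41.679502 + 255.103960 = 213.424457
dx/dθ = −r sin θ − h·r cos θ/√(L² − h²) (θ in radians; h = 31.160388) = -38.069328

x = 213.4245, dx/dθ = -38.0693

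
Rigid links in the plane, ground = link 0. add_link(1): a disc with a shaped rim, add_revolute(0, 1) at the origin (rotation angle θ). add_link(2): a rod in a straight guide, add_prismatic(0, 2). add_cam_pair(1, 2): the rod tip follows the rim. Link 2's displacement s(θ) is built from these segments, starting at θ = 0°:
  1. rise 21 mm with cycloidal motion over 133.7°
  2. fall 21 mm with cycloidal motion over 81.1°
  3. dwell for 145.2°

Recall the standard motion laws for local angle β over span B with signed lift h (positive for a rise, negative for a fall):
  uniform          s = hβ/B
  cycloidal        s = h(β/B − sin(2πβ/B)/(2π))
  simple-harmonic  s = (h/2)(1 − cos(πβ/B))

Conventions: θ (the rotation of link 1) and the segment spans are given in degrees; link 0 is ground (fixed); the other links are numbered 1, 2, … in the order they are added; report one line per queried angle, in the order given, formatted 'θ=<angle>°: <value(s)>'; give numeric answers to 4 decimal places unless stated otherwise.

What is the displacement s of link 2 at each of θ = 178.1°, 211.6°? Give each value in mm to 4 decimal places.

segment 1 (0° to 133.7°, cycloidal, h = 21) is passed completely: s = 0.0000 + (21) = 21.0000
θ = 178.1° falls in segment 2 (133.7° to 214.8°, cycloidal, h = -21): β = 178.1 − 133.7 = 44.4°, B = 81.1°; Δs = -21·(0.5475 − sin(2π·0.5475)/(2π)) = -12.4791; s = 21.0000 − 12.4791 = 8.5209
θ = 211.6° falls in segment 2 (133.7° to 214.8°, cycloidal, h = -21): β = 211.6 − 133.7 = 77.9°, B = 81.1°; Δs = -21·(0.9605 − sin(2π·0.9605)/(2π)) = -20.9915; s = 21.0000 − 20.9915 = 0.0085

θ=178.1°: 8.5209
θ=211.6°: 0.0085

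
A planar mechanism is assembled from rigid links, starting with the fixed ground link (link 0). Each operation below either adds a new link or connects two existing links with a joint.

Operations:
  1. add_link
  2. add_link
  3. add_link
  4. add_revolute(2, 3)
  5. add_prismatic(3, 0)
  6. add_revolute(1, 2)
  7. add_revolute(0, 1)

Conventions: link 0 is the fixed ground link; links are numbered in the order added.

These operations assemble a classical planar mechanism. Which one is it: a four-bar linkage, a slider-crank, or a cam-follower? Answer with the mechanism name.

links: 4 (incl. ground); joints: 3 revolute, 1 prismatic, 0 higher (cam) pair, forming one closed loop
4 links, 3 revolutes + 1 prismatic in one loop → slider-crank

slider-crank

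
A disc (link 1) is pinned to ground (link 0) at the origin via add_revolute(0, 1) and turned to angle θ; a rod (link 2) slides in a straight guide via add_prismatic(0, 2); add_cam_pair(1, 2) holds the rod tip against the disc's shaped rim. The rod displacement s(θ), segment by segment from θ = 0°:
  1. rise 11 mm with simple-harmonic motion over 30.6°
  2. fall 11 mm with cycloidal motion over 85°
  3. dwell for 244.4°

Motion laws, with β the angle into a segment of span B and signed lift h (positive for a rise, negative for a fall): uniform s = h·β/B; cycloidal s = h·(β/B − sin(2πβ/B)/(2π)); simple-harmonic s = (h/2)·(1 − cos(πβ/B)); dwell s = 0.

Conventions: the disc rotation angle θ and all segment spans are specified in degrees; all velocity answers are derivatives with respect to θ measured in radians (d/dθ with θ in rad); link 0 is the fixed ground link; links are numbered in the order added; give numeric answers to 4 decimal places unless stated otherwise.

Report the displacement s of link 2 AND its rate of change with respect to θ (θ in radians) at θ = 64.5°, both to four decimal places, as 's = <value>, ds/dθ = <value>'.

segment 1 (0° to 30.6°, simple-harmonic, h = 11) is passed completely: s = 0.0000 + (11) = 11.0000
θ = 64.5° falls in segment 2 (30.6° to 115.6°, cycloidal, h = -11): β = 64.5 − 30.6 = 33.9°, B = 85°; Δs = -11·(0.3988 − sin(2π·0.3988)/(2π)) = -3.3476; s = 11.0000 − 3.3476 = 7.6524
velocity in seg [30.6°–115.6°] (cycloidal), θ in radians: β = 33.9° = 0.5917 rad, B = 85° = 1.4835 rad; ds/dθ = (h/B)(1 − cos(2πβ/B)) = ((-11)/1.4835)(1 − cos(2π·0.3988)) = -13.381025 mm/rad

s = 7.6524, ds/dθ = -13.3810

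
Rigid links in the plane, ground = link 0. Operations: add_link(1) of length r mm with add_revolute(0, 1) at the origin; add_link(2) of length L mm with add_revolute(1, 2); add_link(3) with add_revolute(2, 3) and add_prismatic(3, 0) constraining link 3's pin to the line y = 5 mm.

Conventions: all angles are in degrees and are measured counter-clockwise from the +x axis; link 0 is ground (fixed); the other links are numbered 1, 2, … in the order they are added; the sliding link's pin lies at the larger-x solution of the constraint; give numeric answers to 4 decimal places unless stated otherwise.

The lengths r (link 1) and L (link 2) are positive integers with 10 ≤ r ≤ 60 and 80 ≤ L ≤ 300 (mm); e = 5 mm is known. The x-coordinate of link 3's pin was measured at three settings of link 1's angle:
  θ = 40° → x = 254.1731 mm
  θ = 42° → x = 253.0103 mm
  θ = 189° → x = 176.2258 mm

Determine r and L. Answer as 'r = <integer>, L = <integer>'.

constraint per measurement: (x − r cos θ)² + (r sin θ − e)² = L²
subtracting the θ₁ and θ₂ equations cancels the r² and L² terms:
r = (x₁² − x₂²) / (2[(x₁cos θ₁ + e sin θ₁) − (x₂cos θ₂ + e sin θ₂)]) = 44.9995 → r = 45
L² = (x₁ − r cos θ₁)² + (r sin θ₁ − e)² = 48841.0002 → L = 221.0000 → L = 221
check at θ₃=189°: x = 176.2258 (printed 176.2258) ✓

r = 45, L = 221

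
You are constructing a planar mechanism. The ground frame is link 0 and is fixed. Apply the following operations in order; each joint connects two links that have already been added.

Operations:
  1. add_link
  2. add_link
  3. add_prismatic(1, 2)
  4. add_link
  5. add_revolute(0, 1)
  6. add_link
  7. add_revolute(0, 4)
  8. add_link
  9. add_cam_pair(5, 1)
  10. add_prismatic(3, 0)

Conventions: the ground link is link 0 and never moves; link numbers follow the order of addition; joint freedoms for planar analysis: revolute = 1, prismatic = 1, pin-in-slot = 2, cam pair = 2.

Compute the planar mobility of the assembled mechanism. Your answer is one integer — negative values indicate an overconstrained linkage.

ground; <1,0,0>
#1 <2,0,0>
#2 <3,0,0>
P:1↔2 J1 <3,1,0>
#3 <4,1,0>
R:0↔1 J1 <4,2,0>
#4 <5,2,0>
R:0↔4 J1 <5,3,0>
#5 <6,3,0>
C:5↔1 J2 <6,3,1>
P:3↔0 J1 <6,4,1>
3×5 − 2×4 − 1×1 = 6

M = 6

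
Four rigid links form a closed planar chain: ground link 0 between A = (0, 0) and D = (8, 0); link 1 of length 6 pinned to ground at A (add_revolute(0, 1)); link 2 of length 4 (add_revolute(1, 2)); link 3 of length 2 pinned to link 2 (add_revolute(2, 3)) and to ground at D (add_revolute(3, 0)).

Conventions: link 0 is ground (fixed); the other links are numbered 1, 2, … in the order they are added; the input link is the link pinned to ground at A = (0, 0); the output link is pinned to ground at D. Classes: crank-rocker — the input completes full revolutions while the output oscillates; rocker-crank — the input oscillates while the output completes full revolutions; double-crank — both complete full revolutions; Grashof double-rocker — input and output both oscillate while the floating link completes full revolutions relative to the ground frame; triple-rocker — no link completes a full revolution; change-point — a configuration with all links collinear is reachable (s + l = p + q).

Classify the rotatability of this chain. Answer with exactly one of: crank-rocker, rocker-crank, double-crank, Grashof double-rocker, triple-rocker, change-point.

lengths: ground=8, input=6, coupler=4, output=2
sorted: s=2 (shortest), l=8 (longest), p+q=10
s + l = 10 vs p + q = 10
s + l = p + q → change-point (collinear configuration reachable)

change-point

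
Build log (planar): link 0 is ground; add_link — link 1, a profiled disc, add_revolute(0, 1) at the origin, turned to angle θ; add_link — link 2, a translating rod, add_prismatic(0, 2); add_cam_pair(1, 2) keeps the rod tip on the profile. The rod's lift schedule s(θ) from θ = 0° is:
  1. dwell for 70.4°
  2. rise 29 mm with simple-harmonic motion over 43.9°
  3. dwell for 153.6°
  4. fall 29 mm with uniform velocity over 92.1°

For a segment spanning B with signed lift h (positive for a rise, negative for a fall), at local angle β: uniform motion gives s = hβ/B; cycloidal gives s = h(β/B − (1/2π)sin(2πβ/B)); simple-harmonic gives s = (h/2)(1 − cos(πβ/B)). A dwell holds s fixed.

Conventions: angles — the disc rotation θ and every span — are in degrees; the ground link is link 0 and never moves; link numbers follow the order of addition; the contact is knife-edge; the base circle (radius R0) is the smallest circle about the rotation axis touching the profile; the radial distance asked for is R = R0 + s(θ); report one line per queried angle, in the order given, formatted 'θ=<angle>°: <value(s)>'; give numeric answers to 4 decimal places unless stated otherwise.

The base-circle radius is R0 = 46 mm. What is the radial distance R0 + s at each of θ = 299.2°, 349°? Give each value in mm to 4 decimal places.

seg 1 [0°–70.4°] dwell: s stays 0.0000
seg 2 [70.4°–114.3°] simple-harmonic, h=29: full span → s += 29 → s = 29.0000
seg 3 [114.3°–267.9°] dwell: s stays 29.0000
seg 4 [267.9°–360°] uniform, h=-29: θ=299.2° here. β=31.3, B=92.1. -29·31.3/92.1 = -9.8556 → s = 19.1444
seg 4 [267.9°–360°] uniform, h=-29: θ=349° here. β=81.1, B=92.1. -29·81.1/92.1 = -25.5364 → s = 3.4636
θ=299.2°: R = R0 + s = 46 + 19.1444 = 65.1444
θ=349°: R = R0 + s = 46 + 3.4636 = 49.4636

θ=299.2°: 65.1444
θ=349°: 49.4636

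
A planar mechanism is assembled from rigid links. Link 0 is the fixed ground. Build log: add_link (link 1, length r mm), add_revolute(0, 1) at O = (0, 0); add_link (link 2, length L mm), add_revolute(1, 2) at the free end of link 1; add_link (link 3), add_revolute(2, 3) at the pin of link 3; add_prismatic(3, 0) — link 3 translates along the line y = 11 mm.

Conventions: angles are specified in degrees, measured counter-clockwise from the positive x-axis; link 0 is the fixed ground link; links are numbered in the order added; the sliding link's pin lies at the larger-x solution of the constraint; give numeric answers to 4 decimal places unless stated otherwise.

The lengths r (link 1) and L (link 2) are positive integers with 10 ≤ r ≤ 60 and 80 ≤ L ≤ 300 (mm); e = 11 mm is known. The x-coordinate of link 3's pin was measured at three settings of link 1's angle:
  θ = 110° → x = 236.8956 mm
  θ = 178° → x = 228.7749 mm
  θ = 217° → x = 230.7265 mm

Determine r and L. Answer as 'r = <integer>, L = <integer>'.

constraint per measurement: (x − r cos θ)² + (r sin θ − e)² = L²
subtracting the θ₁ and θ₂ equations cancels the r² and L² terms:
r = (x₁² − x₂²) / (2[(x₁cos θ₁ + e sin θ₁) − (x₂cos θ₂ + e sin θ₂)]) = 12.0000 → r = 12
L² = (x₁ − r cos θ₁)² + (r sin θ₁ − e)² = 58081.0001 → L = 241.0000 → L = 241
check at θ₃=217°: x = 230.7265 (printed 230.7265) ✓

r = 12, L = 241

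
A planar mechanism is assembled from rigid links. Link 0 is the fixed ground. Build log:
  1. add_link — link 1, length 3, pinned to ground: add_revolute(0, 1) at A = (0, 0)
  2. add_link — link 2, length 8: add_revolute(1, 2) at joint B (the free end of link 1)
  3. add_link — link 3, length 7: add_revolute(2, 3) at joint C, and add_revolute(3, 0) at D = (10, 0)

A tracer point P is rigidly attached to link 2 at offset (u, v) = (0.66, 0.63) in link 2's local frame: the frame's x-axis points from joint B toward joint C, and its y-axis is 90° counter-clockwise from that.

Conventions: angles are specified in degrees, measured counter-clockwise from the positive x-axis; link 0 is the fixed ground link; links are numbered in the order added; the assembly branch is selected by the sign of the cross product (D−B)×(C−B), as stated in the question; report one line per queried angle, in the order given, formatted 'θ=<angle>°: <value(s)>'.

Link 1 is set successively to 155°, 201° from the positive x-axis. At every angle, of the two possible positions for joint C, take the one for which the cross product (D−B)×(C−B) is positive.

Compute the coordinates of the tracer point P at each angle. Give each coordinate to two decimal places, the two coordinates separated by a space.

A=(0,0), D=(10.00,0)
θ=155°: B = A + 3.00·(cos155°, sin155°) = (-2.7189, 1.2679)
θ=155°: |BD| = 12.7820
θ=155°: circle(B,8.00) ∩ circle(D,7.00): a=6.9777, h=3.9129
θ=155°:   candidates: C₊=(4.6125,4.4694) cross=50.015; C₋=(3.8363,-3.3179) cross=-50.015
θ=155°:   branch + wants cross > 0 → take C=(4.6125,4.4694) (cross=50.015)
θ=155°: ex = (C−B)/|BC| = (0.9164,0.4002); ey = (-0.4002,0.9164)
θ=155°: P = B + 0.66·ex + 0.63·ey = (-2.3662,2.1093)
θ=201°: B = A + 3.00·(cos201°, sin201°) = (-2.8007, -1.0751)
θ=201°: |BD| = 12.8458
θ=201°: circle(B,8.00) ∩ circle(D,7.00): a=7.0068, h=3.8608
θ=201°:   candidates: C₊=(3.8583,3.3585) cross=49.595; C₋=(4.5045,-4.3359) cross=-49.595
θ=201°:   branch + wants cross > 0 → take C=(3.8583,3.3585) (cross=49.595)
θ=201°: ex = (C−B)/|BC| = (0.8324,0.5542); ey = (-0.5542,0.8324)
θ=201°: P = B + 0.66·ex + 0.63·ey = (-2.6005,-0.1849)

θ=155°: -2.37 2.11
θ=201°: -2.60 -0.18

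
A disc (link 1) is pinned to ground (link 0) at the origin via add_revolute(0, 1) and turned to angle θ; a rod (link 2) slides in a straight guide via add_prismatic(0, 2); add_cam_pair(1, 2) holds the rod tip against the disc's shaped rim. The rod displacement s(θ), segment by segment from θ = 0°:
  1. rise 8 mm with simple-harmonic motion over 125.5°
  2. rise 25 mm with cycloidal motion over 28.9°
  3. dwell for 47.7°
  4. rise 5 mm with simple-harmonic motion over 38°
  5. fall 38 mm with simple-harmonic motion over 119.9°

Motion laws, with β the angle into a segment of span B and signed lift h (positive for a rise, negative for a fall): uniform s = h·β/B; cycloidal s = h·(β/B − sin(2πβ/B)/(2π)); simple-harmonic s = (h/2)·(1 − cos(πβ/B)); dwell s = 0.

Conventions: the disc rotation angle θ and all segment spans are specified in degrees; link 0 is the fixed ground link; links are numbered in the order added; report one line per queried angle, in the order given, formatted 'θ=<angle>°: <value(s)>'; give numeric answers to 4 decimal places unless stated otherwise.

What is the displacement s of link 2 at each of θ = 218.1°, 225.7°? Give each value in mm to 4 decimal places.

segment 1 (0° to 125.5°, simple-harmonic, h = 8) is passed completely: s = 0.0000 + (8) = 8.0000
segment 2 (125.5° to 154.4°, cycloidal, h = 25) is passed completely: s = 8.0000 + (25) = 33.0000
segment 3 (154.4° to 202.1°, dwell): s unchanged at 33.0000
θ = 218.1° falls in segment 4 (202.1° to 240.1°, simple-harmonic, h = 5): β = 218.1 − 202.1 = 16°, B = 38°; Δs = 5/2·(1 − cos(π·0.4211)) = 1.8863; s = 33.0000 + 1.8863 = 34.8863
θ = 225.7° falls in segment 4 (202.1° to 240.1°, simple-harmonic, h = 5): β = 225.7 − 202.1 = 23.6°, B = 38°; Δs = 5/2·(1 − cos(π·0.6211)) = 3.4280; s = 33.0000 + 3.4280 = 36.4280

θ=218.1°: 34.8863
θ=225.7°: 36.4280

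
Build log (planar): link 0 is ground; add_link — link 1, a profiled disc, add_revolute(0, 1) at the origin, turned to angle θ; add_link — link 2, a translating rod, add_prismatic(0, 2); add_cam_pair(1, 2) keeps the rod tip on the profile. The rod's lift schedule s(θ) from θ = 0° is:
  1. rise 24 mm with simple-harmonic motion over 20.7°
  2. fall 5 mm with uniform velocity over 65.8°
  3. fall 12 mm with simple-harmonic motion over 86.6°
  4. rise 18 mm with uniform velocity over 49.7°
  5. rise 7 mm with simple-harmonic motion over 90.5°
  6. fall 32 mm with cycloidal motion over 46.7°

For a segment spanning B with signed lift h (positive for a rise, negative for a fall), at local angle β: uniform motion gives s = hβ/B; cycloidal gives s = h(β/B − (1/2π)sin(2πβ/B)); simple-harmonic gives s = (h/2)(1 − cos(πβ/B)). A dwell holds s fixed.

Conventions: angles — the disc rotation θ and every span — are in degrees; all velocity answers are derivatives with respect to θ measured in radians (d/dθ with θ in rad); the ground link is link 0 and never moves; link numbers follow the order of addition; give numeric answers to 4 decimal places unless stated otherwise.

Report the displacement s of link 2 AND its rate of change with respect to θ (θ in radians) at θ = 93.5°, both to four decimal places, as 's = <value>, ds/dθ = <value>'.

seg 1 [0°–20.7°] simple-harmonic, h=24: full span → s += 24 → s = 24.0000
seg 2 [20.7°–86.5°] uniform, h=-5: full span → s += -5 → s = 19.0000
seg 3 [86.5°–173.1°] simple-harmonic, h=-12: θ=93.5° here. β=7, B=86.6. -12/2·(1 − cos(π·0.0808)) = -0.1924 → s = 18.8076
velocity in seg [86.5°–173.1°] (simple-harmonic), θ in radians: β = 7° = 0.1222 rad, B = 86.6° = 1.5115 rad; ds/dθ = (πh/(2B)) sin(πβ/B) = (π·(-12)/(2·1.5115)) sin(π·0.0808) = -3.132984 mm/rad

s = 18.8076, ds/dθ = -3.1330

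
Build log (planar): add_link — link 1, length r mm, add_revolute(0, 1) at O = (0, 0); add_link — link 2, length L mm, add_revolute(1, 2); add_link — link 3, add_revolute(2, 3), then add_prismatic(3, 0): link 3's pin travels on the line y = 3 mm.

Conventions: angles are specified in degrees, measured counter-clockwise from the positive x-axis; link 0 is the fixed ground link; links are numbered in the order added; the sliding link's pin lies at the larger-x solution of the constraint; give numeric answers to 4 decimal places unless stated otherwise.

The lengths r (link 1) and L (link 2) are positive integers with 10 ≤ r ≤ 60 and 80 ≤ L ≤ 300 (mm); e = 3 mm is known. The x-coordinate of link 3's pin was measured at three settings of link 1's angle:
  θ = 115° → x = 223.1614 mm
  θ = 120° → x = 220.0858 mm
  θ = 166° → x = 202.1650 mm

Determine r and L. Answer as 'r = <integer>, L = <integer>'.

constraint per measurement: (x − r cos θ)² + (r sin θ − e)² = L²
subtracting the θ₁ and θ₂ equations cancels the r² and L² terms:
r = (x₁² − x₂²) / (2[(x₁cos θ₁ + e sin θ₁) − (x₂cos θ₂ + e sin θ₂)]) = 43.0003 → r = 43
L² = (x₁ − r cos θ₁)² + (r sin θ₁ − e)² = 59536.0222 → L = 244.0000 → L = 244
check at θ₃=166°: x = 202.1650 (printed 202.1650) ✓

r = 43, L = 244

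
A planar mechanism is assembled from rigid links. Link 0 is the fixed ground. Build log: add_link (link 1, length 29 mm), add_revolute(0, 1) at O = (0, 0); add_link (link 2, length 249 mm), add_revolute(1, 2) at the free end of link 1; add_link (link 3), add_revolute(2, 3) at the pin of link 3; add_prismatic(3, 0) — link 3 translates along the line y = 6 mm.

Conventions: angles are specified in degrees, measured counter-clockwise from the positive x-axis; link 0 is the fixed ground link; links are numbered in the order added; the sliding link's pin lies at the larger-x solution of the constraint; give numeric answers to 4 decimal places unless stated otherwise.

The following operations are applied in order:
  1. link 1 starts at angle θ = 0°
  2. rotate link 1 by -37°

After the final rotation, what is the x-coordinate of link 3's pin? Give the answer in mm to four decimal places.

geometry: r = 29 mm, L = 249 mm, e = 6 mm; θ starts at 0°
rotate link 1 by -37°: θ ← 0° -37° = -37°
crank pin P = (r cos θ, r sin θ) = (23.160430, -17.452636)
h = r sin θ − e = -17.452636 − 6 = -23.452636
x = r cos θ + √(L² − h²) = 23.160430 + 247.893069 = 271.053499

271.0535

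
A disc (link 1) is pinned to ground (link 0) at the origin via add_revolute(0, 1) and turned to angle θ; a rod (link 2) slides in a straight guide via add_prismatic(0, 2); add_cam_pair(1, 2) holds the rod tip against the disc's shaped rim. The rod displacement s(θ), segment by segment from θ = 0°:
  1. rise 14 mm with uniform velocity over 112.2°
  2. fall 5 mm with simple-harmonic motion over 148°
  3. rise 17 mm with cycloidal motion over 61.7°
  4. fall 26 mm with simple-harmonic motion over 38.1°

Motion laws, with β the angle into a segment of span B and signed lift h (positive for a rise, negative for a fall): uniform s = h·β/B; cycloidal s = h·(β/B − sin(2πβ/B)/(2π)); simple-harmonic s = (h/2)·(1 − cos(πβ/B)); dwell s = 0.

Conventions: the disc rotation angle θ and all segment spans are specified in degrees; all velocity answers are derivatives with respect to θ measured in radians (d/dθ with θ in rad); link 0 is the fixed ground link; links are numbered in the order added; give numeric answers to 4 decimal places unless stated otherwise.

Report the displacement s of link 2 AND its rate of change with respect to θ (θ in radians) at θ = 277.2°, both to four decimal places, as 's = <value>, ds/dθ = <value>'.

segment 1 (0° to 112.2°, uniform, h = 14) is passed completely: s = 0.0000 + (14) = 14.0000
segment 2 (112.2° to 260.2°, simple-harmonic, h = -5) is passed completely: s = 14.0000 + (-5) = 9.0000
θ = 277.2° falls in segment 3 (260.2° to 321.9°, cycloidal, h = 17): β = 277.2 − 260.2 = 17°, B = 61.7°; Δs = 17·(0.2755 − sin(2π·0.2755)/(2π)) = 2.0130; s = 9.0000 + 2.0130 = 11.0130
velocity in seg [260.2°–321.9°] (cycloidal), θ in radians: β = 17° = 0.2967 rad, B = 61.7° = 1.0769 rad; ds/dθ = (h/B)(1 − cos(2πβ/B)) = (17/1.0769)(1 − cos(2π·0.2755)) = 18.307666 mm/rad

s = 11.0130, ds/dθ = 18.3077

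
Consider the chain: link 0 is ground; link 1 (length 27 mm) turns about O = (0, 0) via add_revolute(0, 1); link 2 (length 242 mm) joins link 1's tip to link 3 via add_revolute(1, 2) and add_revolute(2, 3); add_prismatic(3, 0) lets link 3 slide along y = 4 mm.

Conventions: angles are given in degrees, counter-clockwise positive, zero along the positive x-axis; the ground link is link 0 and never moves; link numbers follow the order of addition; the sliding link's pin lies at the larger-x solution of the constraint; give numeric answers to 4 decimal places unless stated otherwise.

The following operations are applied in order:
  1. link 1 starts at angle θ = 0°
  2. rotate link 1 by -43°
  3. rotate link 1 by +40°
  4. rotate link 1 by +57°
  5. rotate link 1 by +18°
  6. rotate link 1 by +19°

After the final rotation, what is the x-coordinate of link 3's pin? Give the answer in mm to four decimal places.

geometry: r = 27 mm, L = 242 mm, e = 4 mm; θ starts at 0°
rotate link 1 by -43°: θ ← 0° -43° = -43°
rotate link 1 by +40°: θ ← -43° +40° = -3°
rotate link 1 by +57°: θ ← -3° +57° = 54°
rotate link 1 by +18°: θ ← 54° +18° = 72°
rotate link 1 by +19°: θ ← 72° +19° = 91°
crank pin P = (r cos θ, r sin θ) = (-0.471215, 26.995888)
h = r sin θ − e = 26.995888 − 4 = 22.995888
x = r cos θ + √(L² − h²) = -0.471215 + 240.904938 = 240.433723

240.4337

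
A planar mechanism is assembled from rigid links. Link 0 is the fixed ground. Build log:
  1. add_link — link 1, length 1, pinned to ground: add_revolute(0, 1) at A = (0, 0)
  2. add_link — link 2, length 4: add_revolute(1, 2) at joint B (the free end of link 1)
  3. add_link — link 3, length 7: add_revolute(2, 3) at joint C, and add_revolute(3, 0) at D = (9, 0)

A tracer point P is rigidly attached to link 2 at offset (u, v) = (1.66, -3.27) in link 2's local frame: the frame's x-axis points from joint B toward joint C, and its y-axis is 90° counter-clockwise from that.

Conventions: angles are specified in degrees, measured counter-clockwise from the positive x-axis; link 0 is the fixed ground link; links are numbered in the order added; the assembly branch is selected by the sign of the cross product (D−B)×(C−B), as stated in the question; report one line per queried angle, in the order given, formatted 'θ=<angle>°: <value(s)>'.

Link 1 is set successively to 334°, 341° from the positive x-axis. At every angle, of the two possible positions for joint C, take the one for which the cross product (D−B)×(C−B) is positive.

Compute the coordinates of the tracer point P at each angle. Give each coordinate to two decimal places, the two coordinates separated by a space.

A=(0,0), D=(9.00,0)
θ=334°: B = A + 1.00·(cos334°, sin334°) = (0.8988, -0.4384)
θ=334°: |BD| = 8.1131
θ=334°: circle(B,4.00) ∩ circle(D,7.00): a=2.0228, h=3.4509
θ=334°:   candidates: C₊=(2.7322,3.1167) cross=27.997; C₋=(3.1051,-3.7749) cross=-27.997
θ=334°:   branch + wants cross > 0 → take C=(2.7322,3.1167) (cross=27.997)
θ=334°: ex = (C−B)/|BC| = (0.4583,0.8888); ey = (-0.8888,0.4583)
θ=334°: P = B + 1.66·ex + -3.27·ey = (4.5659,-0.4618)
θ=341°: B = A + 1.00·(cos341°, sin341°) = (0.9455, -0.3256)
θ=341°: |BD| = 8.0611
θ=341°: circle(B,4.00) ∩ circle(D,7.00): a=1.9837, h=3.4735
θ=341°:   candidates: C₊=(2.7873,3.2252) cross=28.000; C₋=(3.0678,-3.7161) cross=-28.000
θ=341°:   branch + wants cross > 0 → take C=(2.7873,3.2252) (cross=28.000)
θ=341°: ex = (C−B)/|BC| = (0.4604,0.8877); ey = (-0.8877,0.4604)
θ=341°: P = B + 1.66·ex + -3.27·ey = (4.6126,-0.3576)

θ=334°: 4.57 -0.46
θ=341°: 4.61 -0.36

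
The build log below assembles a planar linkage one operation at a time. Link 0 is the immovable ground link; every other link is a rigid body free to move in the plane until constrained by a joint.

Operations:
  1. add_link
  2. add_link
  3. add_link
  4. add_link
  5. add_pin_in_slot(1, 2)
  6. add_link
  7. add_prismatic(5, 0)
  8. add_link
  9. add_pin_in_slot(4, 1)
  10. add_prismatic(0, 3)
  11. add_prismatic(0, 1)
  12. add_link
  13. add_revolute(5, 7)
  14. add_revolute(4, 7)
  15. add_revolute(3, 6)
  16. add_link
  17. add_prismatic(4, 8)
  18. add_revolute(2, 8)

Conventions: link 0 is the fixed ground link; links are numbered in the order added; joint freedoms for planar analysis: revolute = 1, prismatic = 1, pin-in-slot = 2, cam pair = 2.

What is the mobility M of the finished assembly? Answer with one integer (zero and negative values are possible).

(L,J1,J2)=(1,0,0); link0 fixed
link1: (2,0,0)
link2: (3,0,0)
link3: (4,0,0)
link4: (5,0,0)
PS 1-2 [J2]: (5,0,1)
link5: (6,0,1)
P 5-0 [J1]: (6,1,1)
link6: (7,1,1)
PS 4-1 [J2]: (7,1,2)
P 0-3 [J1]: (7,2,2)
P 0-1 [J1]: (7,3,2)
link7: (8,3,2)
R 5-7 [J1]: (8,4,2)
R 4-7 [J1]: (8,5,2)
R 3-6 [J1]: (8,6,2)
link8: (9,6,2)
P 4-8 [J1]: (9,7,2)
R 2-8 [J1]: (9,8,2)
Grübler: 3·8 − 2·8 − 2 = 6

M = 6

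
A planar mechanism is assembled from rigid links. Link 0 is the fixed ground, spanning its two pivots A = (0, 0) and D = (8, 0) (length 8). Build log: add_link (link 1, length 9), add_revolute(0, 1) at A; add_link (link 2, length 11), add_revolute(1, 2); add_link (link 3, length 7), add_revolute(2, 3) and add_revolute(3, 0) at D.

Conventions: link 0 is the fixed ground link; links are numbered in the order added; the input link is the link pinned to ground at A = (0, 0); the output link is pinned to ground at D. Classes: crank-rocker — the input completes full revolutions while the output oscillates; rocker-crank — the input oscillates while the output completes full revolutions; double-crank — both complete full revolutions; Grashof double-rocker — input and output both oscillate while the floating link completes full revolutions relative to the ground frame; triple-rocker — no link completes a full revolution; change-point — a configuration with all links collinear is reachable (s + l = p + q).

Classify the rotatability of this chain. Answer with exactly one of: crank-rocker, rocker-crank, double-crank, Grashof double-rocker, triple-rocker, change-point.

lengths: ground=8, input=9, coupler=11, output=7
sorted: s=7 (shortest), l=11 (longest), p+q=17
s + l = 18 vs p + q = 17
s + l > p + q → non-Grashof → no link fully rotates → triple-rocker

triple-rocker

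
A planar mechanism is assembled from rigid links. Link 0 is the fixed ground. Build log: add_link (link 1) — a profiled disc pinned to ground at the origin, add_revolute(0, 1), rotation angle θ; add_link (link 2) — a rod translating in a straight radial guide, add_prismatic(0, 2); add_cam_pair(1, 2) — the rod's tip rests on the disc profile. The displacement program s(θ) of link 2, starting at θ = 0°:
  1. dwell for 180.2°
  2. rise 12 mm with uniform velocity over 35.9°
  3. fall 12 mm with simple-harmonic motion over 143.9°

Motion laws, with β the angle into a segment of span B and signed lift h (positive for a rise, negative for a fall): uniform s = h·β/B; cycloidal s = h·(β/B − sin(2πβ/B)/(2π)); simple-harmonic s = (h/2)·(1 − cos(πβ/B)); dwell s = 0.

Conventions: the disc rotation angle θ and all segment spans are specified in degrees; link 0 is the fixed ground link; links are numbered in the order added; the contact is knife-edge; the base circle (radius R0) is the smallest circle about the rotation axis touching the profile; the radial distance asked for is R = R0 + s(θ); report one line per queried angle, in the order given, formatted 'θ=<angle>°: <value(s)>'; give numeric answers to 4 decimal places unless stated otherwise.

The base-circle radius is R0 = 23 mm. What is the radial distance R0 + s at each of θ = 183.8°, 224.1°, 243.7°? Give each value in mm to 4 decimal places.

seg 1 [0°–180.2°] dwell: s stays 0.0000
seg 2 [180.2°–216.1°] uniform, h=12: θ=183.8° here. β=3.6, B=35.9. 12·3.6/35.9 = 1.2033 → s = 1.2033
seg 2 [180.2°–216.1°] uniform, h=12: full span → s += 12 → s = 12.0000
seg 3 [216.1°–360°] simple-harmonic, h=-12: θ=224.1° here. β=8, B=143.9. -12/2·(1 − cos(π·0.0556)) = -0.0913 → s = 11.9087
seg 3 [216.1°–360°] simple-harmonic, h=-12: θ=243.7° here. β=27.6, B=143.9. -12/2·(1 − cos(π·0.1918)) = -1.0567 → s = 10.9433
θ=183.8°: R = R0 + s = 23 + 1.2033 = 24.2033
θ=224.1°: R = R0 + s = 23 + 11.9087 = 34.9087
θ=243.7°: R = R0 + s = 23 + 10.9433 = 33.9433

θ=183.8°: 24.2033
θ=224.1°: 34.9087
θ=243.7°: 33.9433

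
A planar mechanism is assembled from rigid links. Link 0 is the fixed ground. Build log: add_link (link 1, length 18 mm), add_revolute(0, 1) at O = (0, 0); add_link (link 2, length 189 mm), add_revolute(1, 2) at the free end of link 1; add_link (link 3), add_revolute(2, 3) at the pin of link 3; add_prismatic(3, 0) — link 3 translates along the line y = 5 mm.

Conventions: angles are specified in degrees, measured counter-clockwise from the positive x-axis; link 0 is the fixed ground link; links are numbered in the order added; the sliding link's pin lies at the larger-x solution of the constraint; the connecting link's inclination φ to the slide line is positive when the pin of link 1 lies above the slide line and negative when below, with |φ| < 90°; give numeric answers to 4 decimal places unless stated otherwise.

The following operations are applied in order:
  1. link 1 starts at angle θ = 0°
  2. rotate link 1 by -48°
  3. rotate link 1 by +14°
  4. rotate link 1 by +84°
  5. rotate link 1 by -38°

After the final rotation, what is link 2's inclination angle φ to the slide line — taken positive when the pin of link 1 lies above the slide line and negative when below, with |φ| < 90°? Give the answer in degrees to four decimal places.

geometry: r = 18 mm, L = 189 mm, e = 5 mm; θ starts at 0°
rotate link 1 by -48°: θ ← 0° -48° = -48°
rotate link 1 by +14°: θ ← -48° +14° = -34°
rotate link 1 by +84°: θ ← -34° +84° = 50°
rotate link 1 by -38°: θ ← 50° -38° = 12°
h = r sin θ − e = 3.742410 − 5 = -1.257590
sin φ = h / L = -1.257590 / 189 = -0.00665391
φ = arcsin(-0.00665391) = -0.381244°

-0.3812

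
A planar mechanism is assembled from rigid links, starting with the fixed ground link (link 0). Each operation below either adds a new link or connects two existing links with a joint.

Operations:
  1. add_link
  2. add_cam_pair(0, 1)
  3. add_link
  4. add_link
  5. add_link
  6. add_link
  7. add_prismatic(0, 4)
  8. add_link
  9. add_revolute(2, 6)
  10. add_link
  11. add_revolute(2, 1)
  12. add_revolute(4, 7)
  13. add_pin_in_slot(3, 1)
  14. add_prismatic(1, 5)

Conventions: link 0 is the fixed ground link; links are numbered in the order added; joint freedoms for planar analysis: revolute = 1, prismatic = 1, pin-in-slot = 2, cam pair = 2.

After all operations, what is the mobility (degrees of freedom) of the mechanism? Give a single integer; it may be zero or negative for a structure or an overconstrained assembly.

(L,J1,J2)=(1,0,0); link0 fixed
link1: (2,0,0)
C 0-1 [J2]: (2,0,1)
link2: (3,0,1)
link3: (4,0,1)
link4: (5,0,1)
link5: (6,0,1)
P 0-4 [J1]: (6,1,1)
link6: (7,1,1)
R 2-6 [J1]: (7,2,1)
link7: (8,2,1)
R 2-1 [J1]: (8,3,1)
R 4-7 [J1]: (8,4,1)
PS 3-1 [J2]: (8,4,2)
P 1-5 [J1]: (8,5,2)
Grübler: 3·7 − 2·5 − 2 = 9

M = 9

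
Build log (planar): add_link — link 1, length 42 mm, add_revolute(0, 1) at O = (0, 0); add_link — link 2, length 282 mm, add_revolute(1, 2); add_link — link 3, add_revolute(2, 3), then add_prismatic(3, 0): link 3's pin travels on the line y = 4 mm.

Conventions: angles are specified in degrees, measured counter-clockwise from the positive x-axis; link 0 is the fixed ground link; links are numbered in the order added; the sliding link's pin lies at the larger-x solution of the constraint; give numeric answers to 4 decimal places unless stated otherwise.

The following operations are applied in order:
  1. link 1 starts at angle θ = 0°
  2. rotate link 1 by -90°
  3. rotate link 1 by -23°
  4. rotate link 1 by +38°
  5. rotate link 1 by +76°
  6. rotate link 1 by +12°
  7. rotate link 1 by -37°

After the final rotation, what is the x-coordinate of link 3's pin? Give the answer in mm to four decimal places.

geometry: r = 42 mm, L = 282 mm, e = 4 mm; θ starts at 0°
rotate link 1 by -90°: θ ← 0° -90° = -90°
rotate link 1 by -23°: θ ← -90° -23° = -113°
rotate link 1 by +38°: θ ← -113° +38° = -75°
rotate link 1 by +76°: θ ← -75° +76° = 1°
rotate link 1 by +12°: θ ← 1° +12° = 13°
rotate link 1 by -37°: θ ← 13° -37° = -24°
crank pin P = (r cos θ, r sin θ) = (38.368909, -17.082939)
h = r sin θ − e = -17.082939 − 4 = -21.082939
x = r cos θ + √(L² − h²) = 38.368909 + 281.210792 = 319.579701

319.5797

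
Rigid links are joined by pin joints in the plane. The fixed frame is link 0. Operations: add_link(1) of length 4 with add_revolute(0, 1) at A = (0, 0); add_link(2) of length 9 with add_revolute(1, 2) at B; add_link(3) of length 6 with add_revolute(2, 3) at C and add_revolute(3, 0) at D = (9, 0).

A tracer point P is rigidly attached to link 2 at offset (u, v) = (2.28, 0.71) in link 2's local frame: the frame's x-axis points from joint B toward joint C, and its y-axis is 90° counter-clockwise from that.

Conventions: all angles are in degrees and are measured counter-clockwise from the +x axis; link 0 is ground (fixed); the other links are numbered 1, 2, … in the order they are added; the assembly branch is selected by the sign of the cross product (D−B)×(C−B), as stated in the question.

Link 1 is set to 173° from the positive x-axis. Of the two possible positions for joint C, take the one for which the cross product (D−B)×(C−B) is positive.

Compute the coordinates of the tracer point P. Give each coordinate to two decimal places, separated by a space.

A=(0,0), D=(9.00,0)
B = A + 4.00·(cos173°, sin173°) = (-3.9702, 0.4875)
|BD| = 12.9793
circle(B,9.00) ∩ circle(D,6.00): a=8.2232, h=3.6577
  candidates: C₊=(4.3846,3.8338) cross=47.475; C₋=(4.1098,-3.4765) cross=-47.475
  branch + wants cross > 0 → take C=(4.3846,3.8338) (cross=47.475)
ex = (C−B)/|BC| = (0.9283,0.3718); ey = (-0.3718,0.9283)
P = B + 2.28·ex + 0.71·ey = (-2.1176,1.9943)

-2.12 1.99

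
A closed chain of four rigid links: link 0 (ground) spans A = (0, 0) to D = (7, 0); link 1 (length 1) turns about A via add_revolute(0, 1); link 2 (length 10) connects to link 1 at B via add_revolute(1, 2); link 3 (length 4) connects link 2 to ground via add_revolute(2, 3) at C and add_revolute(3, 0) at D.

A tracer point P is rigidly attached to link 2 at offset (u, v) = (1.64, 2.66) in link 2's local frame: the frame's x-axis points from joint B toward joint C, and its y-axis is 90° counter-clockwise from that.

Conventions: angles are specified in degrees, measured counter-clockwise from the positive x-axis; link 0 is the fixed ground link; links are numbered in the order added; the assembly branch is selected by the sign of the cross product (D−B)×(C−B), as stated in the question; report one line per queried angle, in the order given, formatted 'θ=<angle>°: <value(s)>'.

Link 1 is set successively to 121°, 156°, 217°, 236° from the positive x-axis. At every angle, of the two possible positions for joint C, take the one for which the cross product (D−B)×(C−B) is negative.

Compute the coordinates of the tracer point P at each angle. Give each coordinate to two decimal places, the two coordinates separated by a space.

A=(0,0), D=(7.00,0)
θ=121°: B = A + 1.00·(cos121°, sin121°) = (-0.5150, 0.8572)
θ=121°: |BD| = 7.5638
θ=121°: circle(B,10.00) ∩ circle(D,4.00): a=9.3347, h=3.5866
θ=121°:   candidates: C₊=(9.1660,3.3628) cross=27.128; C₋=(8.3530,-3.7642) cross=-27.128
θ=121°:   branch - wants cross < 0 → take C=(8.3530,-3.7642) (cross=-27.128)
θ=121°: ex = (C−B)/|BC| = (0.8868,-0.4621); ey = (0.4621,0.8868)
θ=121°: P = B + 1.64·ex + 2.66·ey = (2.1686,2.4582)
θ=156°: B = A + 1.00·(cos156°, sin156°) = (-0.9135, 0.4067)
θ=156°: |BD| = 7.9240
θ=156°: circle(B,10.00) ∩ circle(D,4.00): a=9.2624, h=3.7695
θ=156°:   candidates: C₊=(8.5301,3.6958) cross=29.869; C₋=(8.1431,-3.8332) cross=-29.869
θ=156°:   branch - wants cross < 0 → take C=(8.1431,-3.8332) (cross=-29.869)
θ=156°: ex = (C−B)/|BC| = (0.9057,-0.4240); ey = (0.4240,0.9057)
θ=156°: P = B + 1.64·ex + 2.66·ey = (1.6996,2.1205)
θ=217°: B = A + 1.00·(cos217°, sin217°) = (-0.7986, -0.6018)
θ=217°: |BD| = 7.8218
θ=217°: circle(B,10.00) ∩ circle(D,4.00): a=9.2805, h=3.7245
θ=217°:   candidates: C₊=(8.1678,3.8257) cross=29.133; C₋=(8.7409,-3.6013) cross=-29.133
θ=217°:   branch - wants cross < 0 → take C=(8.7409,-3.6013) (cross=-29.133)
θ=217°: ex = (C−B)/|BC| = (0.9540,-0.2999); ey = (0.2999,0.9540)
θ=217°: P = B + 1.64·ex + 2.66·ey = (1.5637,1.4438)
θ=236°: B = A + 1.00·(cos236°, sin236°) = (-0.5592, -0.8290)
θ=236°: |BD| = 7.6045
θ=236°: circle(B,10.00) ∩ circle(D,4.00): a=9.3253, h=3.6109
θ=236°:   candidates: C₊=(8.3169,3.7770) cross=27.460; C₋=(9.1042,-3.4018) cross=-27.460
θ=236°:   branch - wants cross < 0 → take C=(9.1042,-3.4018) (cross=-27.460)
θ=236°: ex = (C−B)/|BC| = (0.9663,-0.2573); ey = (0.2573,0.9663)
θ=236°: P = B + 1.64·ex + 2.66·ey = (1.7100,1.3195)

θ=121°: 2.17 2.46
θ=156°: 1.70 2.12
θ=217°: 1.56 1.44
θ=236°: 1.71 1.32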